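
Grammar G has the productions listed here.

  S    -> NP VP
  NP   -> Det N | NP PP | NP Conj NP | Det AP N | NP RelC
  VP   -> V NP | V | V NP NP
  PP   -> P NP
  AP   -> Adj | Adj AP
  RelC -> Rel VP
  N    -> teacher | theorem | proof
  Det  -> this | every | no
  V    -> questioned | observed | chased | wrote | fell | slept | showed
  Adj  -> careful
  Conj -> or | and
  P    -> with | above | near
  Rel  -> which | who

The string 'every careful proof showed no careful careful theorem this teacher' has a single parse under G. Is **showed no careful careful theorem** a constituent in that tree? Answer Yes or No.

[S [NP [Det every] [AP [Adj careful]] [N proof]] [VP [V showed] [NP [Det no] [AP [Adj careful] [AP [Adj careful]]] [N theorem]] [NP [Det this] [N teacher]]]]
The smallest constituent containing 'showed no careful careful theorem' is the VP spanning 'showed no careful careful theorem this teacher'; no single node in the tree dominates exactly the given words.

No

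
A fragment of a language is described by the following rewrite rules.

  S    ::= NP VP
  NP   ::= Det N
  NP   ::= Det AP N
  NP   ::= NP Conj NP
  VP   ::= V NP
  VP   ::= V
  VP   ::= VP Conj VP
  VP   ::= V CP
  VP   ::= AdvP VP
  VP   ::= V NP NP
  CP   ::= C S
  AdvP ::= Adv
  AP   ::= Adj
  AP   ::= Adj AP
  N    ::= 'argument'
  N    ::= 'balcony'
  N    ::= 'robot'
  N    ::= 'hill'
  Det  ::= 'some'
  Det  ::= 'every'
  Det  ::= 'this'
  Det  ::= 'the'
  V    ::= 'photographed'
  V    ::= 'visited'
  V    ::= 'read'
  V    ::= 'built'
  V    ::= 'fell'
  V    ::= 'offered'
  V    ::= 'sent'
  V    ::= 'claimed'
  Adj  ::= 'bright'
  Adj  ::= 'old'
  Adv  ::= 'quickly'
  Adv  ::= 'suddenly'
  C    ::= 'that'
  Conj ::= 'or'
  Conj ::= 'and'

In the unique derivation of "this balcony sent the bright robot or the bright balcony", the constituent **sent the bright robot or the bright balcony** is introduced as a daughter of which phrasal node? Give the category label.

S

[S [NP [Det this] [N balcony]] [VP [V sent] [NP [NP [Det the] [AP [Adj bright]] [N robot]] [Conj or] [NP [Det the] [AP [Adj bright]] [N balcony]]]]]
The span 'sent the bright robot or the bright balcony' is the VP node built by VP → V NP.
Its mother is the S built by S → NP VP.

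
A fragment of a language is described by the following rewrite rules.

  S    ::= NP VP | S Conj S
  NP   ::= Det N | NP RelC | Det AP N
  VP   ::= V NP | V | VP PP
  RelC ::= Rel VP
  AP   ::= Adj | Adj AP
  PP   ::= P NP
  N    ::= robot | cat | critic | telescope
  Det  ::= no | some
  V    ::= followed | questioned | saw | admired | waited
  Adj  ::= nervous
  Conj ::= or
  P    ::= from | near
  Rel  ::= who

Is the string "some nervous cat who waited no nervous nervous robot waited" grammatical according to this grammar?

[S [NP [NP [Det some] [AP [Adj nervous]] [N cat]] [RelC [Rel who] [VP [V waited] [NP [Det no] [AP [Adj nervous] [AP [Adj nervous]]] [N robot]]]]] [VP [V waited]]]
Each bracket corresponds to one application of a listed rule, so the string is derivable from S.

Grammatical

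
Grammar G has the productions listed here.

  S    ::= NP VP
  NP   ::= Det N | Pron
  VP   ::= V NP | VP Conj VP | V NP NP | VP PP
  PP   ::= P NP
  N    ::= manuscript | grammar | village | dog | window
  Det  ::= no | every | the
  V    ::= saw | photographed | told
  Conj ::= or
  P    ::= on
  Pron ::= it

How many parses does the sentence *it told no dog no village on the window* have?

[S [NP [Pron it]] [VP [VP [V told] [NP [Det no] [N dog]] [NP [Det no] [N village]]] [PP [P on] [NP [Det the] [N window]]]]]
No rule offers an alternative attachment or grouping for any span, so this is the only derivation.

1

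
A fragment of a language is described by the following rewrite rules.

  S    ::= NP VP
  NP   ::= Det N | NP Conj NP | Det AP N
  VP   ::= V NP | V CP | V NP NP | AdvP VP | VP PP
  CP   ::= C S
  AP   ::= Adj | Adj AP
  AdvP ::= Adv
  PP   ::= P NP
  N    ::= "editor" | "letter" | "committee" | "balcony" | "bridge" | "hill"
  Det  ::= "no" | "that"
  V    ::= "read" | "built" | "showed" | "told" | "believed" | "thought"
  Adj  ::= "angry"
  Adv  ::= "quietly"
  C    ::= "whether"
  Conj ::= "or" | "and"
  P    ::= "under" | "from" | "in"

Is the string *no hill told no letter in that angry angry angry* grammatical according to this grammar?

Ungrammatical

For S → NP VP, the only prefix that parses as NP is 'no hill', but the remainder 'told no letter in that angry angry angry' is not a VP under these rules.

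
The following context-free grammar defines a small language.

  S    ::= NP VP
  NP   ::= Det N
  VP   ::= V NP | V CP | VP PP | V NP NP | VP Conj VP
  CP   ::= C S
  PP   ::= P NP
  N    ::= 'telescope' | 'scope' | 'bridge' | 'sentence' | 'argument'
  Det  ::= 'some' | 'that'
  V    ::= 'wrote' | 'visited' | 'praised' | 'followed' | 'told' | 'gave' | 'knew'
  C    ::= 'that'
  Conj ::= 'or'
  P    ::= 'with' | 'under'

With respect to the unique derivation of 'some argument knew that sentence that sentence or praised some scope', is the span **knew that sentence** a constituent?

No

[S [NP [Det some] [N argument]] [VP [VP [V knew] [NP [Det that] [N sentence]] [NP [Det that] [N sentence]]] [Conj or] [VP [V praised] [NP [Det some] [N scope]]]]]
The smallest constituent containing 'knew that sentence' is the VP spanning 'knew that sentence that sentence'; no single node in the tree dominates exactly the given words.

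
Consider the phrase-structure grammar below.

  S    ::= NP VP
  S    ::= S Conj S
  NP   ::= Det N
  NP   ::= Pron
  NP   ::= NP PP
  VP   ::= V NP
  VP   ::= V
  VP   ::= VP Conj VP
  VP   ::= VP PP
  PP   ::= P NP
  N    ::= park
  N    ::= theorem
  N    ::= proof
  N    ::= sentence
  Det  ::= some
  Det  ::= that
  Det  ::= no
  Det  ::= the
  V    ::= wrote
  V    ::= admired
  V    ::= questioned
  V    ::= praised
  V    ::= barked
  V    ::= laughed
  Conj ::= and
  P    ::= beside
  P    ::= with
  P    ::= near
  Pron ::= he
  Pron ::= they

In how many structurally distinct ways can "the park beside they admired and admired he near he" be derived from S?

3

Two of the 3 distinct bracketings:
[S [NP [NP [Det the] [N park]] [PP [P beside] [NP [Pron they]]]] [VP [VP [V admired]] [Conj and] [VP [V admired] [NP [NP [Pron he]] [PP [P near] [NP [Pron he]]]]]]]
[S [NP [NP [Det the] [N park]] [PP [P beside] [NP [Pron they]]]] [VP [VP [V admired]] [Conj and] [VP [VP [V admired] [NP [Pron he]]] [PP [P near] [NP [Pron he]]]]]]
The difference turns on whether VP → VP PP is used at the relevant span, versus an alternative expansion of VP.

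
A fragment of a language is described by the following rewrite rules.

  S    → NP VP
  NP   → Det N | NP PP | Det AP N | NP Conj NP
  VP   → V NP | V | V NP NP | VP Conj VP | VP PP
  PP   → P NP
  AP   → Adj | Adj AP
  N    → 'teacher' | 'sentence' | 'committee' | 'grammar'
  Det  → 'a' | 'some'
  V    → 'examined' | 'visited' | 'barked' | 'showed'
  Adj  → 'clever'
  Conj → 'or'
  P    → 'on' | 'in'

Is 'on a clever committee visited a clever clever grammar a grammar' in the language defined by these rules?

Ungrammatical

For S → NP VP, no prefix of the string parses as an NP.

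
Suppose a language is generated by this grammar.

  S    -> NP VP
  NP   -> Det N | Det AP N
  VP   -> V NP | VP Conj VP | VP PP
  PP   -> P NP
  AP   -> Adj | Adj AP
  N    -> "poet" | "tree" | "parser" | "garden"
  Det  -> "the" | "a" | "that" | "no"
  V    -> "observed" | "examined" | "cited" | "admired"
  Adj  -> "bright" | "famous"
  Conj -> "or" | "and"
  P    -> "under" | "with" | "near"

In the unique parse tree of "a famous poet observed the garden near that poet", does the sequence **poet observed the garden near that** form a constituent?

No

[S [NP [Det a] [AP [Adj famous]] [N poet]] [VP [VP [V observed] [NP [Det the] [N garden]]] [PP [P near] [NP [Det that] [N poet]]]]]
The smallest constituent containing 'poet observed the garden near that' is the S spanning 'a famous poet observed the garden near that poet'; no single node in the tree dominates exactly the given words.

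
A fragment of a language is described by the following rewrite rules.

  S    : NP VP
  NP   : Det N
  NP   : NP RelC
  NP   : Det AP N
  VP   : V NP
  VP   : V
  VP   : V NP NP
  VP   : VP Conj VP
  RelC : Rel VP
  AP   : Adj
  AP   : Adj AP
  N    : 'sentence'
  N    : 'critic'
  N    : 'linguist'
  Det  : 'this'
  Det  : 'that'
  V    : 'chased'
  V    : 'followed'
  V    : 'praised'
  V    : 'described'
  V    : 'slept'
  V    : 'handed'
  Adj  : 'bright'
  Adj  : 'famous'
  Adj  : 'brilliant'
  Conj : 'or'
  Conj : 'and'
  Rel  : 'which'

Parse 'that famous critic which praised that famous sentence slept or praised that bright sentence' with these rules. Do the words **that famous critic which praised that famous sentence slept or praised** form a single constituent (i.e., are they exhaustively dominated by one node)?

No

[S [NP [NP [Det that] [AP [Adj famous]] [N critic]] [RelC [Rel which] [VP [V praised] [NP [Det that] [AP [Adj famous]] [N sentence]]]]] [VP [VP [V slept]] [Conj or] [VP [V praised] [NP [Det that] [AP [Adj bright]] [N sentence]]]]]
The smallest constituent containing 'that famous critic which praised that famous sentence slept or praised' is the S spanning 'that famous critic which praised that famous sentence slept or praised that bright sentence'; no single node in the tree dominates exactly the given words.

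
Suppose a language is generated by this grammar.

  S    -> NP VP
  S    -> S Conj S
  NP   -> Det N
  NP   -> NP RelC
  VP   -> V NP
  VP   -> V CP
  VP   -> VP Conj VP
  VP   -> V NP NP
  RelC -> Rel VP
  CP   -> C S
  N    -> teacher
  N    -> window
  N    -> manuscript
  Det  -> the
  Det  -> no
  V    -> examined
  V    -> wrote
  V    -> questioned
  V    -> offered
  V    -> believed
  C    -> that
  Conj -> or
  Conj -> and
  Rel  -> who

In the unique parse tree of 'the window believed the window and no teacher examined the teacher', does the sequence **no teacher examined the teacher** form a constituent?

[S [S [NP [Det the] [N window]] [VP [V believed] [NP [Det the] [N window]]]] [Conj and] [S [NP [Det no] [N teacher]] [VP [V examined] [NP [Det the] [N teacher]]]]]
The words 'no teacher examined the teacher' are exhaustively dominated by a single S node (built by S → NP VP), so they form a constituent.

Yes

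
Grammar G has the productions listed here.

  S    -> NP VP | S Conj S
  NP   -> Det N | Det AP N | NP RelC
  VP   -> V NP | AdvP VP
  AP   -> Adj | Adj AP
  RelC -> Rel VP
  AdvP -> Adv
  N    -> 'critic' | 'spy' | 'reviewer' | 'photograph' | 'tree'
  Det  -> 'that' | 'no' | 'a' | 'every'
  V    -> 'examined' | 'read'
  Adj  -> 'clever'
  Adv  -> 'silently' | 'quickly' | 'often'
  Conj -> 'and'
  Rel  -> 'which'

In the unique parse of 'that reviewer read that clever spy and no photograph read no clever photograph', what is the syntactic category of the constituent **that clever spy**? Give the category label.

NP

S
  S
    NP
      Det: that
      N: reviewer
    VP
      V: read
      NP
        Det: that
        AP
          Adj: clever
        N: spy
  Conj: and
  S
    NP
      Det: no
      N: photograph
    VP
      V: read
      NP
        Det: no
        AP
          Adj: clever
        N: photograph
The span 'that clever spy' is the NP node built by NP → Det AP N.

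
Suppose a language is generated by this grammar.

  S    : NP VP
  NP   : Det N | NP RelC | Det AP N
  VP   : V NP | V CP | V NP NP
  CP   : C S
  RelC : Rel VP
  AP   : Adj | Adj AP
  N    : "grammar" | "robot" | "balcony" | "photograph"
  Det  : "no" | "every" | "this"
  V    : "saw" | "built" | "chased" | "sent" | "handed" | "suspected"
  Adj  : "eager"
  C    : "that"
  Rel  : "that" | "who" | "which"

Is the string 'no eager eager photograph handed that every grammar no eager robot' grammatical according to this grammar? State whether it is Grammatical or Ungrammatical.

For S → NP VP, the only prefix that parses as NP is 'no eager eager photograph', but the remainder 'handed that every grammar no eager robot' is not a VP under these rules.

Ungrammatical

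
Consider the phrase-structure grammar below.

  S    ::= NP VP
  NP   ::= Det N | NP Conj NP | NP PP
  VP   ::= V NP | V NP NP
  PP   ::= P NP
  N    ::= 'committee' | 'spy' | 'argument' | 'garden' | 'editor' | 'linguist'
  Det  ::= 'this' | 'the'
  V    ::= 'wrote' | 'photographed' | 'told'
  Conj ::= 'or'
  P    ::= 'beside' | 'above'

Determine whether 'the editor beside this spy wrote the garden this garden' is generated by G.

Grammatical

S
  NP
    NP
      Det: the
      N: editor
    PP
      P: beside
      NP
        Det: this
        N: spy
  VP
    V: wrote
    NP
      Det: the
      N: garden
    NP
      Det: this
      N: garden
Every word is introduced by a lexical rule and the phrasal rules combine the resulting categories into a single S.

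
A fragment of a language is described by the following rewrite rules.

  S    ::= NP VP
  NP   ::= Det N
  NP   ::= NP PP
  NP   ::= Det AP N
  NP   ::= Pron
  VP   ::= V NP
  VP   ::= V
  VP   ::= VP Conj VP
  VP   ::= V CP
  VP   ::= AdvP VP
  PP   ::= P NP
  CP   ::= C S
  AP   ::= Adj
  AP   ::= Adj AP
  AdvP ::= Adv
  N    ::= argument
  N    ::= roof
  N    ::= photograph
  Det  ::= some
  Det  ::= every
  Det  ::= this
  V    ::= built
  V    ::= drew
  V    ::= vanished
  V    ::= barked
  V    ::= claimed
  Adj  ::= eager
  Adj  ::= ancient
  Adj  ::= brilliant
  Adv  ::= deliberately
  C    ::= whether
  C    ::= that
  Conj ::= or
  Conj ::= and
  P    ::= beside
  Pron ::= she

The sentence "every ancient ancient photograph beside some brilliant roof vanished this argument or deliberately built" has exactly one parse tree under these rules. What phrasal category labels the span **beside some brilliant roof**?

S
  NP
    NP
      Det: every
      AP
        Adj: ancient
        AP
          Adj: ancient
      N: photograph
    PP
      P: beside
      NP
        Det: some
        AP
          Adj: brilliant
        N: roof
  VP
    VP
      V: vanished
      NP
        Det: this
        N: argument
    Conj: or
    VP
      AdvP
        Adv: deliberately
      VP
        V: built
The span 'beside some brilliant roof' is the PP node built by PP → P NP.

PP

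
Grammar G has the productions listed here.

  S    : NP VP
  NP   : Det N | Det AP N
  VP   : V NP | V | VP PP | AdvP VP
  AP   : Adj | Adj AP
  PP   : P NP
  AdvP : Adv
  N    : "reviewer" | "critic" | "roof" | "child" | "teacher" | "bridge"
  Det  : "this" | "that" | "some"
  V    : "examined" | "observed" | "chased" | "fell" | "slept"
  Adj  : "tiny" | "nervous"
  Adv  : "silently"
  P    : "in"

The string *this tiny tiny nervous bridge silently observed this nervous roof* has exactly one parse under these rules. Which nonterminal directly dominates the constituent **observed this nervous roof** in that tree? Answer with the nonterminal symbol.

VP

S
  NP
    Det: this
    AP
      Adj: tiny
      AP
        Adj: tiny
        AP
          Adj: nervous
    N: bridge
  VP
    AdvP
      Adv: silently
    VP
      V: observed
      NP
        Det: this
        AP
          Adj: nervous
        N: roof
The span 'observed this nervous roof' is the VP node built by VP → V NP.
Its mother is the VP built by VP → AdvP VP.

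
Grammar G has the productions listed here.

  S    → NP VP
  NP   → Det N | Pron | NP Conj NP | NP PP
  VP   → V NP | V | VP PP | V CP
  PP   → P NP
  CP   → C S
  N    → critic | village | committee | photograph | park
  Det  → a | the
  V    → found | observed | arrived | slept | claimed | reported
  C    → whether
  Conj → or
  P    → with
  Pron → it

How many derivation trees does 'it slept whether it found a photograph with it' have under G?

Two of the 3 distinct bracketings:
[S [NP [Pron it]] [VP [VP [V slept] [CP [C whether] [S [NP [Pron it]] [VP [V found] [NP [Det a] [N photograph]]]]]] [PP [P with] [NP [Pron it]]]]]
[S [NP [Pron it]] [VP [V slept] [CP [C whether] [S [NP [Pron it]] [VP [V found] [NP [NP [Det a] [N photograph]] [PP [P with] [NP [Pron it]]]]]]]]]
The difference turns on whether NP → NP PP is used at the relevant span, versus an alternative expansion of NP.

3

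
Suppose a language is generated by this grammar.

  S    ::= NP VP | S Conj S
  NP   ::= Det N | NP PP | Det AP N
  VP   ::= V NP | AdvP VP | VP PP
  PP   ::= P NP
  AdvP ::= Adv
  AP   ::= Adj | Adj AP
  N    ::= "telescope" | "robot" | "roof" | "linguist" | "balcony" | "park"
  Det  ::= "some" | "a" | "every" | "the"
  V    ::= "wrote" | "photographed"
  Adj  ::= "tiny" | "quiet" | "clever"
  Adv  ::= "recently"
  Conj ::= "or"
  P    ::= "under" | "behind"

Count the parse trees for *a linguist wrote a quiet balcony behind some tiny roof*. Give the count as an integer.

2

The two bracketings:
[S [NP [Det a] [N linguist]] [VP [V wrote] [NP [NP [Det a] [AP [Adj quiet]] [N balcony]] [PP [P behind] [NP [Det some] [AP [Adj tiny]] [N roof]]]]]]
[S [NP [Det a] [N linguist]] [VP [VP [V wrote] [NP [Det a] [AP [Adj quiet]] [N balcony]]] [PP [P behind] [NP [Det some] [AP [Adj tiny]] [N roof]]]]]
The difference turns on whether NP → NP PP is used at the relevant span, versus an alternative expansion of NP.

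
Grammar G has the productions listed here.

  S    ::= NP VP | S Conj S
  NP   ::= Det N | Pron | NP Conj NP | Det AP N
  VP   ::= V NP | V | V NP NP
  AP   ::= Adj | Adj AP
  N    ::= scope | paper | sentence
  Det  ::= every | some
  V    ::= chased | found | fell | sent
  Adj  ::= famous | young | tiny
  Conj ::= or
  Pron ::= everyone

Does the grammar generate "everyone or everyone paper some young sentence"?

Ungrammatical

A Pron word can never sit immediately before an N word in any string this grammar generates, so the substring 'everyone paper' rules out a derivation.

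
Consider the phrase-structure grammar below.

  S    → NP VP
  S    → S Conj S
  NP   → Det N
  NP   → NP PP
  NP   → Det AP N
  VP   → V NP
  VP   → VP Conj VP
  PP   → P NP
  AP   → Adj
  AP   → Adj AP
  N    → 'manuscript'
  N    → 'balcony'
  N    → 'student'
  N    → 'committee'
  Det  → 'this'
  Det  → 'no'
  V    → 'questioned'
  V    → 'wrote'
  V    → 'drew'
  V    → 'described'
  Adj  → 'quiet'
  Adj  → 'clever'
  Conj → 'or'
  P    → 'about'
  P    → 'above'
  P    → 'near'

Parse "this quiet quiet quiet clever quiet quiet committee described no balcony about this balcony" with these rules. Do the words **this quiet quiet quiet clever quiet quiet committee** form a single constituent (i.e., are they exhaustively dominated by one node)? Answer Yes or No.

Yes

[S [NP [Det this] [AP [Adj quiet] [AP [Adj quiet] [AP [Adj quiet] [AP [Adj clever] [AP [Adj quiet] [AP [Adj quiet]]]]]]] [N committee]] [VP [V described] [NP [NP [Det no] [N balcony]] [PP [P about] [NP [Det this] [N balcony]]]]]]
The words 'this quiet quiet quiet clever quiet quiet committee' are exhaustively dominated by a single NP node (built by NP → Det AP N), so they form a constituent.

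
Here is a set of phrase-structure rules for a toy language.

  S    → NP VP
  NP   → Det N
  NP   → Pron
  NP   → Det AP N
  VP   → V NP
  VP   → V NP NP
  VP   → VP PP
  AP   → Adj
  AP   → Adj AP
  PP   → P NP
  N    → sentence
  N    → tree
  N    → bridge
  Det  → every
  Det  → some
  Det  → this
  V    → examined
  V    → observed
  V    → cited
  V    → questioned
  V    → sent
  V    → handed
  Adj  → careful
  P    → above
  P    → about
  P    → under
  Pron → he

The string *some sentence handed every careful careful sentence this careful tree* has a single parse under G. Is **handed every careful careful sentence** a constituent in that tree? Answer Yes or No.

[S [NP [Det some] [N sentence]] [VP [V handed] [NP [Det every] [AP [Adj careful] [AP [Adj careful]]] [N sentence]] [NP [Det this] [AP [Adj careful]] [N tree]]]]
The smallest constituent containing 'handed every careful careful sentence' is the VP spanning 'handed every careful careful sentence this careful tree'; no single node in the tree dominates exactly the given words.

No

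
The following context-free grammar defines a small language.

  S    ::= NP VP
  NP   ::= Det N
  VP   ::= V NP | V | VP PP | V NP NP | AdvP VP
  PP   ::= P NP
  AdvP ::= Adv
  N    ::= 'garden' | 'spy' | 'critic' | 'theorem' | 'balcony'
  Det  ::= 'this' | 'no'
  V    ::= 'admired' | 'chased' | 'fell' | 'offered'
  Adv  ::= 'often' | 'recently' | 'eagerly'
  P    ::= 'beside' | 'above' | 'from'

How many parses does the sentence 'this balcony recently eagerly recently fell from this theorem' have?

Two of the 4 distinct bracketings:
[S [NP [Det this] [N balcony]] [VP [VP [AdvP [Adv recently]] [VP [AdvP [Adv eagerly]] [VP [AdvP [Adv recently]] [VP [V fell]]]]] [PP [P from] [NP [Det this] [N theorem]]]]]
[S [NP [Det this] [N balcony]] [VP [AdvP [Adv recently]] [VP [VP [AdvP [Adv eagerly]] [VP [AdvP [Adv recently]] [VP [V fell]]]] [PP [P from] [NP [Det this] [N theorem]]]]]]
The trees differ in how a recursive rule is bracketed over the same span.

4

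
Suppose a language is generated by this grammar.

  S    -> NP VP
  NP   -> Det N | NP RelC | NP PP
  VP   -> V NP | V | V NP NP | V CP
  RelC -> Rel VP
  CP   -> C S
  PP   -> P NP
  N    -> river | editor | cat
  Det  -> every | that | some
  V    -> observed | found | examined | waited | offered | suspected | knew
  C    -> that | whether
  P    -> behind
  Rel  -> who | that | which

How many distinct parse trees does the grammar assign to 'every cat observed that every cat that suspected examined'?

[S [NP [Det every] [N cat]] [VP [V observed] [CP [C that] [S [NP [NP [Det every] [N cat]] [RelC [Rel that] [VP [V suspected]]]] [VP [V examined]]]]]]
No rule offers an alternative attachment or grouping for any span, so this is the only derivation.

1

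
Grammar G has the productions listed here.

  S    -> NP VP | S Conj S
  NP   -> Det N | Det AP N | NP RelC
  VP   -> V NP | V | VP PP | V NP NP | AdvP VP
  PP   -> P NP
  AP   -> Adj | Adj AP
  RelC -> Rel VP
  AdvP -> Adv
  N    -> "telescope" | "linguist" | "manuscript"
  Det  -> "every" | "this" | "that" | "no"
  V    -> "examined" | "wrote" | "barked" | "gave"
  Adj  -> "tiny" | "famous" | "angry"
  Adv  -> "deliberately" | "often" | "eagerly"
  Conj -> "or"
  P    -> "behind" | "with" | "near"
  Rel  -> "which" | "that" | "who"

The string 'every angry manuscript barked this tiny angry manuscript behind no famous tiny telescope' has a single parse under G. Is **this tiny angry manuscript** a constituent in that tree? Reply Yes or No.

[S [NP [Det every] [AP [Adj angry]] [N manuscript]] [VP [VP [V barked] [NP [Det this] [AP [Adj tiny] [AP [Adj angry]]] [N manuscript]]] [PP [P behind] [NP [Det no] [AP [Adj famous] [AP [Adj tiny]]] [N telescope]]]]]
The words 'this tiny angry manuscript' are exhaustively dominated by a single NP node (built by NP → Det AP N), so they form a constituent.

Yes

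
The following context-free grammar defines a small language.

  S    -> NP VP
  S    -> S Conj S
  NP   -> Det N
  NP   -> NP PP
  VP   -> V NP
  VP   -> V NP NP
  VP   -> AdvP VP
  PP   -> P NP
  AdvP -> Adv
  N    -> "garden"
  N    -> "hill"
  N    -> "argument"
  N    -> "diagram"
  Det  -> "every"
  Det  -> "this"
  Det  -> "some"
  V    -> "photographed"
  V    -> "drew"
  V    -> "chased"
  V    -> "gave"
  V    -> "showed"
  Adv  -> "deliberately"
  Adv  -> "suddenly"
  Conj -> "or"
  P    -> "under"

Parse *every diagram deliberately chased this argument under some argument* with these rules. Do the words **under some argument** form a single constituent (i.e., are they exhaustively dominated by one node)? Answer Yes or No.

[S [NP [Det every] [N diagram]] [VP [AdvP [Adv deliberately]] [VP [V chased] [NP [NP [Det this] [N argument]] [PP [P under] [NP [Det some] [N argument]]]]]]]
The words 'under some argument' are exhaustively dominated by a single PP node (built by PP → P NP), so they form a constituent.

Yes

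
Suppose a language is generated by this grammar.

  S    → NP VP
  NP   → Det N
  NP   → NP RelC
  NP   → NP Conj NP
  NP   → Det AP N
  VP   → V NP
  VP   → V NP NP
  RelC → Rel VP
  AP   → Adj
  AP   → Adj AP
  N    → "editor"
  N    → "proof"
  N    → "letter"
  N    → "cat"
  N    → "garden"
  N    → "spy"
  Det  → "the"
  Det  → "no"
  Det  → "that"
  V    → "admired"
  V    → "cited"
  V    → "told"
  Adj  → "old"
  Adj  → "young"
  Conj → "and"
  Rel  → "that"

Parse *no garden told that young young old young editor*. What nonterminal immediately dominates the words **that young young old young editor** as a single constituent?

NP

S
  NP
    Det: no
    N: garden
  VP
    V: told
    NP
      Det: that
      AP
        Adj: young
        AP
          Adj: young
          AP
            Adj: old
            AP
              Adj: young
      N: editor
The span 'that young young old young editor' is the NP node built by NP → Det AP N.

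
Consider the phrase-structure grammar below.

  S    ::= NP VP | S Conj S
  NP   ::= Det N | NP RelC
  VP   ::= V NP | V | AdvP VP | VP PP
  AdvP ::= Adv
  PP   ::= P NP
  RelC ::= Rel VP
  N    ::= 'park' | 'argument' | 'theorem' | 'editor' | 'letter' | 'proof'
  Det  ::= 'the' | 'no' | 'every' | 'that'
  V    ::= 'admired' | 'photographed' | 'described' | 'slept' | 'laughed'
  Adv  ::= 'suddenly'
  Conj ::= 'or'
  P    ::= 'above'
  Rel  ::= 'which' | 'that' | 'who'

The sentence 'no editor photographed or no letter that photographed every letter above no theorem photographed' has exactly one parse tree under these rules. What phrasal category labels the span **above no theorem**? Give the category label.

S
  S
    NP
      Det: no
      N: editor
    VP
      V: photographed
  Conj: or
  S
    NP
      NP
        Det: no
        N: letter
      RelC
        Rel: that
        VP
          VP
            V: photographed
            NP
              Det: every
              N: letter
          PP
            P: above
            NP
              Det: no
              N: theorem
    VP
      V: photographed
The span 'above no theorem' is the PP node built by PP → P NP.

PP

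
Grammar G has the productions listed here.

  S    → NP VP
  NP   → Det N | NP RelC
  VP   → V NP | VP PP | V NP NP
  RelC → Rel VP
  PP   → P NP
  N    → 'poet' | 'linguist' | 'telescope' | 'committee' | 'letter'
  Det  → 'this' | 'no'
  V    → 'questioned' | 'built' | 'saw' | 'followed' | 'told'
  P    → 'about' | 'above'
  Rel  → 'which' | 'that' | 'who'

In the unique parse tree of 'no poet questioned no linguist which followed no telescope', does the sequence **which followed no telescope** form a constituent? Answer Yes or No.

[S [NP [Det no] [N poet]] [VP [V questioned] [NP [NP [Det no] [N linguist]] [RelC [Rel which] [VP [V followed] [NP [Det no] [N telescope]]]]]]]
The words 'which followed no telescope' are exhaustively dominated by a single RelC node (built by RelC → Rel VP), so they form a constituent.

Yes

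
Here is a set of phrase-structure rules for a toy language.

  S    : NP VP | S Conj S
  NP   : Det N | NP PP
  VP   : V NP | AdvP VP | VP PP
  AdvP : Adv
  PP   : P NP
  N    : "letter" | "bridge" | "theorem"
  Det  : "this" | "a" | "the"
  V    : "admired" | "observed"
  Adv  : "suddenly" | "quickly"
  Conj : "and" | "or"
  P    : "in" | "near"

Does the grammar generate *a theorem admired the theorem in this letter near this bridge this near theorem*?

An N word can never sit immediately before a Det word in any string this grammar generates, so the substring 'bridge this' rules out a derivation.

Ungrammatical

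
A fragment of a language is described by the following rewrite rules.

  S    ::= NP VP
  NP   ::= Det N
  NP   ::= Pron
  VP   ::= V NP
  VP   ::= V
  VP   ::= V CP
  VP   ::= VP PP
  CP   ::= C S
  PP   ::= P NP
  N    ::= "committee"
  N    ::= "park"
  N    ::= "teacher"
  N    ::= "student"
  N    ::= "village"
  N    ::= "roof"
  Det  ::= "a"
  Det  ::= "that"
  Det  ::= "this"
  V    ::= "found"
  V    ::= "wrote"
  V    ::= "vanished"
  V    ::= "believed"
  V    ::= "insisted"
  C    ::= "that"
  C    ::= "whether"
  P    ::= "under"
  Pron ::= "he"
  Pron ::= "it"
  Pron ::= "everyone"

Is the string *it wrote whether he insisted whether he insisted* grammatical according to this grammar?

[S [NP [Pron it]] [VP [V wrote] [CP [C whether] [S [NP [Pron he]] [VP [V insisted] [CP [C whether] [S [NP [Pron he]] [VP [V insisted]]]]]]]]]
Each bracket corresponds to one application of a listed rule, so the string is derivable from S.

Grammatical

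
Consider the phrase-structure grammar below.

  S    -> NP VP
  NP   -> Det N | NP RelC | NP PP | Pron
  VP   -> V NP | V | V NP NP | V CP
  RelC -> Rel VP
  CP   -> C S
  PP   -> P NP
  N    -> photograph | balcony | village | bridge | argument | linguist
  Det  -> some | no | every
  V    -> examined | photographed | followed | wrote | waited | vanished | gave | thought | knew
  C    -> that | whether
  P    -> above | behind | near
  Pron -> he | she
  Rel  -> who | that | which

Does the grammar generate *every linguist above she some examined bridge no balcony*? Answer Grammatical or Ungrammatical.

Ungrammatical

A Det word can never sit immediately before a V word in any string this grammar generates, so the substring 'some examined' rules out a derivation.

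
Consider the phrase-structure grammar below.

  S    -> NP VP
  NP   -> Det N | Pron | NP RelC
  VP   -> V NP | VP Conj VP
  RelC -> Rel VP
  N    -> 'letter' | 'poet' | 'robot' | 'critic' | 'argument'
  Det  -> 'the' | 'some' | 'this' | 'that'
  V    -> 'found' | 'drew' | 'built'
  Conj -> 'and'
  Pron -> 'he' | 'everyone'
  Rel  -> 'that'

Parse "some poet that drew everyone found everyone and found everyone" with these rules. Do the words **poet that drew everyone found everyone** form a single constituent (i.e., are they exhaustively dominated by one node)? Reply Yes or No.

[S [NP [NP [Det some] [N poet]] [RelC [Rel that] [VP [V drew] [NP [Pron everyone]]]]] [VP [VP [V found] [NP [Pron everyone]]] [Conj and] [VP [V found] [NP [Pron everyone]]]]]
The smallest constituent containing 'poet that drew everyone found everyone' is the S spanning 'some poet that drew everyone found everyone and found everyone'; no single node in the tree dominates exactly the given words.

No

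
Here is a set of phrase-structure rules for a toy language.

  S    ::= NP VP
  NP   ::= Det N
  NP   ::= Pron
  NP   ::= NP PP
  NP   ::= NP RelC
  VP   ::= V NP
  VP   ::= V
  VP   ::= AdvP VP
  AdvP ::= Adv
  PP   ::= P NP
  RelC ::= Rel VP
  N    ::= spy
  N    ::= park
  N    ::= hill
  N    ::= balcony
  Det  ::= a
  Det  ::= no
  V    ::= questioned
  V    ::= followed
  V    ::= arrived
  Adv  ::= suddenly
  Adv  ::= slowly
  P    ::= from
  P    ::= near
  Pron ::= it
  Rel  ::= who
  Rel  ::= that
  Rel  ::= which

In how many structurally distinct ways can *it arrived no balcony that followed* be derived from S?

[S [NP [Pron it]] [VP [V arrived] [NP [NP [Det no] [N balcony]] [RelC [Rel that] [VP [V followed]]]]]]
No rule offers an alternative attachment or grouping for any span, so this is the only derivation.

1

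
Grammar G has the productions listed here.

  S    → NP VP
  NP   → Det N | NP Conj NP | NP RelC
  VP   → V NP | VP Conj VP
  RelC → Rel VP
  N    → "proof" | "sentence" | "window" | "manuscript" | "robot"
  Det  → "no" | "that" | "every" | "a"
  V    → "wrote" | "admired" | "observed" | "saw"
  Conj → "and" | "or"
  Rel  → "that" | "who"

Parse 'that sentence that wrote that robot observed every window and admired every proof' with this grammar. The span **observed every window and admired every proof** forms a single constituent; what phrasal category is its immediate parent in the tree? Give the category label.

[S [NP [NP [Det that] [N sentence]] [RelC [Rel that] [VP [V wrote] [NP [Det that] [N robot]]]]] [VP [VP [V observed] [NP [Det every] [N window]]] [Conj and] [VP [V admired] [NP [Det every] [N proof]]]]]
The span 'observed every window and admired every proof' is the VP node built by VP → VP Conj VP.
Its mother is the S built by S → NP VP.

S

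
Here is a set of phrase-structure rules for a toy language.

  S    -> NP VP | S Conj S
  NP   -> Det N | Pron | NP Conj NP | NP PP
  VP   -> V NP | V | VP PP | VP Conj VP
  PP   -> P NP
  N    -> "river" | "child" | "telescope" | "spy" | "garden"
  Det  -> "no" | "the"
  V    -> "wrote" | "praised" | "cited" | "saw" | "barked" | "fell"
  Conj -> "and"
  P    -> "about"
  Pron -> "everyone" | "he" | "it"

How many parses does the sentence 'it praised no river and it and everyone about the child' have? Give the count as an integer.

Two of the 7 distinct bracketings:
[S [NP [Pron it]] [VP [V praised] [NP [NP [Det no] [N river]] [Conj and] [NP [NP [Pron it]] [Conj and] [NP [NP [Pron everyone]] [PP [P about] [NP [Det the] [N child]]]]]]]]
[S [NP [Pron it]] [VP [V praised] [NP [NP [Det no] [N river]] [Conj and] [NP [NP [NP [Pron it]] [Conj and] [NP [Pron everyone]]] [PP [P about] [NP [Det the] [N child]]]]]]]
The trees differ in how a recursive rule is bracketed over the same span.

7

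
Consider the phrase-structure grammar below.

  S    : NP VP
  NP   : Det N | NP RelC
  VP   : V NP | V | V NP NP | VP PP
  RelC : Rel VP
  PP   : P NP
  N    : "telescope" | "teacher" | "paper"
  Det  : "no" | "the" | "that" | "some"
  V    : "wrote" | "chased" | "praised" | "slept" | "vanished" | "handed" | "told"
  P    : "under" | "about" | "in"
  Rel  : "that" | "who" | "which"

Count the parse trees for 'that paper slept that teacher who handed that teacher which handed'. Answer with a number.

3

Two of the 3 distinct bracketings:
[S [NP [Det that] [N paper]] [VP [V slept] [NP [NP [Det that] [N teacher]] [RelC [Rel who] [VP [V handed] [NP [NP [Det that] [N teacher]] [RelC [Rel which] [VP [V handed]]]]]]]]]
[S [NP [Det that] [N paper]] [VP [V slept] [NP [NP [NP [Det that] [N teacher]] [RelC [Rel who] [VP [V handed] [NP [Det that] [N teacher]]]]] [RelC [Rel which] [VP [V handed]]]]]]
The trees differ in how a recursive rule is bracketed over the same span.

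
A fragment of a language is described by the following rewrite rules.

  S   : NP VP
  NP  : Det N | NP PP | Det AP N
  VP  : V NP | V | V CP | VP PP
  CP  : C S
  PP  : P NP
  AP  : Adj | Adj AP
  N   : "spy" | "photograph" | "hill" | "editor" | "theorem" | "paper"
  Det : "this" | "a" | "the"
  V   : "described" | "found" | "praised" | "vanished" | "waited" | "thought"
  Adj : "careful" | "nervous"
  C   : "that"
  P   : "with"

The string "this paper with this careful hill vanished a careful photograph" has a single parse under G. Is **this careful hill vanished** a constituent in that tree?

No

[S [NP [NP [Det this] [N paper]] [PP [P with] [NP [Det this] [AP [Adj careful]] [N hill]]]] [VP [V vanished] [NP [Det a] [AP [Adj careful]] [N photograph]]]]
The smallest constituent containing 'this careful hill vanished' is the S spanning 'this paper with this careful hill vanished a careful photograph'; no single node in the tree dominates exactly the given words.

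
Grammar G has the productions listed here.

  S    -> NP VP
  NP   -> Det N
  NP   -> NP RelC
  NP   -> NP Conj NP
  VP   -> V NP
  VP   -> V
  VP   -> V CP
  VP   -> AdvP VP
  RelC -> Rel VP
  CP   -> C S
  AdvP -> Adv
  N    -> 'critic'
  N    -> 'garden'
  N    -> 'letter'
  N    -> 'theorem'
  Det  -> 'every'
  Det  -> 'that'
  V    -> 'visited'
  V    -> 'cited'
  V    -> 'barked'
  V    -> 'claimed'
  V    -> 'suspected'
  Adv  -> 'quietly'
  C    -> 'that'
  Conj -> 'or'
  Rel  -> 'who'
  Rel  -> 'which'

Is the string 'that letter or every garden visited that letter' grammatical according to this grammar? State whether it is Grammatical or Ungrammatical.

Grammatical

[S [NP [NP [Det that] [N letter]] [Conj or] [NP [Det every] [N garden]]] [VP [V visited] [NP [Det that] [N letter]]]]
Every word is introduced by a lexical rule and the phrasal rules combine the resulting categories into a single S.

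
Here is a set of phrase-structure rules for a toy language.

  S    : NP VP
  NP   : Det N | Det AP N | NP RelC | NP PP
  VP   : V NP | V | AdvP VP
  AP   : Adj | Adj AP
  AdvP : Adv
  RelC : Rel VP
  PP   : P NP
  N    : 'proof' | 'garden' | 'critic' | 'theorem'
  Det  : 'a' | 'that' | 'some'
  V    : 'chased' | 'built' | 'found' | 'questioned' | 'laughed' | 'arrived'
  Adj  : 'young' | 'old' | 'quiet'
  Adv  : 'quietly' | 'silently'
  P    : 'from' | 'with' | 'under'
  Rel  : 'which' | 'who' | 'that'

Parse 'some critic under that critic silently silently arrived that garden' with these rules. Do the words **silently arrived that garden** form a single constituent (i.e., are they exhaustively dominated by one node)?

Yes

[S [NP [NP [Det some] [N critic]] [PP [P under] [NP [Det that] [N critic]]]] [VP [AdvP [Adv silently]] [VP [AdvP [Adv silently]] [VP [V arrived] [NP [Det that] [N garden]]]]]]
The words 'silently arrived that garden' are exhaustively dominated by a single VP node (built by VP → AdvP VP), so they form a constituent.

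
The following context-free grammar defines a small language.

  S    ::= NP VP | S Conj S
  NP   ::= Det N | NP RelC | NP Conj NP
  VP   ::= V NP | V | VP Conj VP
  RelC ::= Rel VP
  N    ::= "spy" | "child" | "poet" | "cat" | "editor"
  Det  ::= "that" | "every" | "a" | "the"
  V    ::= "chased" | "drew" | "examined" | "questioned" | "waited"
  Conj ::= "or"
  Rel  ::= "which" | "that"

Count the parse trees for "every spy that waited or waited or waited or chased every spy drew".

5

Two of the 5 distinct bracketings:
[S [NP [NP [Det every] [N spy]] [RelC [Rel that] [VP [VP [V waited]] [Conj or] [VP [VP [V waited]] [Conj or] [VP [VP [V waited]] [Conj or] [VP [V chased] [NP [Det every] [N spy]]]]]]]] [VP [V drew]]]
[S [NP [NP [Det every] [N spy]] [RelC [Rel that] [VP [VP [V waited]] [Conj or] [VP [VP [VP [V waited]] [Conj or] [VP [V waited]]] [Conj or] [VP [V chased] [NP [Det every] [N spy]]]]]]] [VP [V drew]]]
The trees differ in how a recursive rule is bracketed over the same span.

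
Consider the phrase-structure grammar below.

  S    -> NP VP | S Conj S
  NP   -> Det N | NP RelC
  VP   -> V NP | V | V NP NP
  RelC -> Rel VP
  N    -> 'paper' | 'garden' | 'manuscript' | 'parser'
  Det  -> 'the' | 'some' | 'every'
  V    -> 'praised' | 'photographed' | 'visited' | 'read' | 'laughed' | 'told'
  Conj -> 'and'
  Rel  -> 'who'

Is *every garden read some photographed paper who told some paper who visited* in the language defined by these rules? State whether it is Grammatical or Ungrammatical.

A Det word can never sit immediately before a V word in any string this grammar generates, so the substring 'some photographed' rules out a derivation.

Ungrammatical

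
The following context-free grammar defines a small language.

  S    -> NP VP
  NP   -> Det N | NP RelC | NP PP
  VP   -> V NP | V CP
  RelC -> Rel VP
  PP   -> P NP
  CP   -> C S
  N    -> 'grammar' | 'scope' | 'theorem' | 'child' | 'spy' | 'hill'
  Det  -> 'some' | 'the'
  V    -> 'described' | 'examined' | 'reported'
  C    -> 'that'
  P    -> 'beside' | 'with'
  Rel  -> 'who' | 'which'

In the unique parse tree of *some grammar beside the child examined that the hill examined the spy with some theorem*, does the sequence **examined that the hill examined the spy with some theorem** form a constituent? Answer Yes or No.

[S [NP [NP [Det some] [N grammar]] [PP [P beside] [NP [Det the] [N child]]]] [VP [V examined] [CP [C that] [S [NP [Det the] [N hill]] [VP [V examined] [NP [NP [Det the] [N spy]] [PP [P with] [NP [Det some] [N theorem]]]]]]]]]
The words 'examined that the hill examined the spy with some theorem' are exhaustively dominated by a single VP node (built by VP → V CP), so they form a constituent.

Yes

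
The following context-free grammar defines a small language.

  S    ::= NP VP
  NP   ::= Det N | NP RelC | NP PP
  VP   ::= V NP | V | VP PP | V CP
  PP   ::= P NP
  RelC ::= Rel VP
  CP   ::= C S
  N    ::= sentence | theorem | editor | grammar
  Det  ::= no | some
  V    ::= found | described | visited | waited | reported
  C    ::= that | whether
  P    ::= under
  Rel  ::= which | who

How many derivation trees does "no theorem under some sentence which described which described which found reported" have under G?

Two of the 4 distinct bracketings:
[S [NP [NP [NP [NP [NP [Det no] [N theorem]] [PP [P under] [NP [Det some] [N sentence]]]] [RelC [Rel which] [VP [V described]]]] [RelC [Rel which] [VP [V described]]]] [RelC [Rel which] [VP [V found]]]] [VP [V reported]]]
[S [NP [NP [NP [NP [Det no] [N theorem]] [PP [P under] [NP [NP [Det some] [N sentence]] [RelC [Rel which] [VP [V described]]]]]] [RelC [Rel which] [VP [V described]]]] [RelC [Rel which] [VP [V found]]]] [VP [V reported]]]
The trees differ in how a recursive rule is bracketed over the same span.

4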